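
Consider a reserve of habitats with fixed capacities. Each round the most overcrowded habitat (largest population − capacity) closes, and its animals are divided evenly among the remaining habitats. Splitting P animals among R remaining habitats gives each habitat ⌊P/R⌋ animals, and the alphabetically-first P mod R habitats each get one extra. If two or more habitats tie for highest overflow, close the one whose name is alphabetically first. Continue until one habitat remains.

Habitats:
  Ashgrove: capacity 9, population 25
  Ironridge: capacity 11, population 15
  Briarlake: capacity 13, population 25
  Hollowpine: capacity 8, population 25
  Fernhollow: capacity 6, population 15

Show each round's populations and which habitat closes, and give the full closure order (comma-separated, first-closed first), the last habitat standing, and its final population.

Closure order: Hollowpine, Ashgrove, Briarlake, Fernhollow
Last habitat: Ironridge with 105 animals

Round 1: Ashgrove=25 Briarlake=25 Fernhollow=15 Hollowpine=25 Ironridge=15 → close Hollowpine (overflow 17)
  25÷4 = 6 each, +1 to first 1
Round 2: Ashgrove=32 Briarlake=31 Fernhollow=21 Ironridge=21 → close Ashgrove (overflow 23)
  32÷3 = 10 each, +1 to first 2
Round 3: Briarlake=42 Fernhollow=32 Ironridge=31 → close Briarlake (overflow 29)
  42÷2 = 21 each, +1 to first 0
Round 4: Fernhollow=53 Ironridge=52 → close Fernhollow (overflow 47)
  53÷1 = 53 each, +1 to first 0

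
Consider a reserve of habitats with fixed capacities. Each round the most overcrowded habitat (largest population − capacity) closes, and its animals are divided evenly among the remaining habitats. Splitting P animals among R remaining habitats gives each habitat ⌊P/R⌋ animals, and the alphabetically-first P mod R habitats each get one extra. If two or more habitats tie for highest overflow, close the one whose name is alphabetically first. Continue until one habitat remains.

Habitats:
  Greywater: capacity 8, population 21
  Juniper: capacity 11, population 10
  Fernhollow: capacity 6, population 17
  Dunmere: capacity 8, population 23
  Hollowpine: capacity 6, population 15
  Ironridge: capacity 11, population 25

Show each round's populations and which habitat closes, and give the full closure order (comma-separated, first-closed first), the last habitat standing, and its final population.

Round 1: Dunmere=23 Fernhollow=17 Greywater=21 Hollowpine=15 Ironridge=25 Juniper=10 → close Dunmere (overflow 15)
  23÷5 = 4 each, +1 to first 3
Round 2: Fernhollow=22 Greywater=26 Hollowpine=20 Ironridge=29 Juniper=14 → close Greywater (overflow 18)
  26÷4 = 6 each, +1 to first 2
Round 3: Fernhollow=29 Hollowpine=27 Ironridge=35 Juniper=20 → close Ironridge (overflow 24)
  35÷3 = 11 each, +1 to first 2
Round 4: Fernhollow=41 Hollowpine=39 Juniper=31 → close Fernhollow (overflow 35)
  41÷2 = 20 each, +1 to first 1
Round 5: Hollowpine=60 Juniper=51 → close Hollowpine (overflow 54)
  60÷1 = 60 each, +1 to first 0

Closure order: Dunmere, Greywater, Ironridge, Fernhollow, Hollowpine
Last habitat: Juniper with 111 animals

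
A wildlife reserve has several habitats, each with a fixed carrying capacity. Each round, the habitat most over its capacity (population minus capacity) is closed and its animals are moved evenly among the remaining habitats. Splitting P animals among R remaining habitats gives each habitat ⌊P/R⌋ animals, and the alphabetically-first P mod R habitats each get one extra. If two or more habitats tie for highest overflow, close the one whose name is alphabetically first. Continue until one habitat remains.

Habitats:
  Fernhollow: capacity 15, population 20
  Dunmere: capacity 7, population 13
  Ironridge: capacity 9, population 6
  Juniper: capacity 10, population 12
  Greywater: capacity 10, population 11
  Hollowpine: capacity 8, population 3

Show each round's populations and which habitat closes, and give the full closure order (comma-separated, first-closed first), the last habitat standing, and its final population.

Round 1: Dunmere=13 Fernhollow=20 Greywater=11 Hollowpine=3 Ironridge=6 Juniper=12 → close Dunmere (overflow 6)
  13÷5 = 2 each, +1 to first 3
Round 2: Fernhollow=23 Greywater=14 Hollowpine=6 Ironridge=8 Juniper=14 → close Fernhollow (overflow 8)
  23÷4 = 5 each, +1 to first 3
Round 3: Greywater=20 Hollowpine=12 Ironridge=14 Juniper=19 → close Greywater (overflow 10)
  20÷3 = 6 each, +1 to first 2
Round 4: Hollowpine=19 Ironridge=21 Juniper=25 → close Juniper (overflow 15)
  25÷2 = 12 each, +1 to first 1
Round 5: Hollowpine=32 Ironridge=33 → close Hollowpine (overflow 24)
  32÷1 = 32 each, +1 to first 0

Closure order: Dunmere, Fernhollow, Greywater, Juniper, Hollowpine
Last habitat: Ironridge with 65 animals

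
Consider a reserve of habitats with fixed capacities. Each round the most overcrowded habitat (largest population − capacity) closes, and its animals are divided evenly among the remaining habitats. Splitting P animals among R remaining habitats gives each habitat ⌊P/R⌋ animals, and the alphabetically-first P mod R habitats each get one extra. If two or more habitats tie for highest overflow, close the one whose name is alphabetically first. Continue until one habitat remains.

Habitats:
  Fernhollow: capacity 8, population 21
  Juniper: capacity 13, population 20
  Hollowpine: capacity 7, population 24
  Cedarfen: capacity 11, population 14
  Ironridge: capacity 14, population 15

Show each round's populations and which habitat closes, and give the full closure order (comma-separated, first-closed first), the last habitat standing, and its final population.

Closure order: Hollowpine, Fernhollow, Juniper, Cedarfen
Last habitat: Ironridge with 94 animals

Round 1: Cedarfen=14 Fernhollow=21 Hollowpine=24 Ironridge=15 Juniper=20 → close Hollowpine (overflow 17)
  24÷4 = 6 each, +1 to first 0
Round 2: Cedarfen=20 Fernhollow=27 Ironridge=21 Juniper=26 → close Fernhollow (overflow 19)
  27÷3 = 9 each, +1 to first 0
Round 3: Cedarfen=29 Ironridge=30 Juniper=35 → close Juniper (overflow 22)
  35÷2 = 17 each, +1 to first 1
Round 4: Cedarfen=47 Ironridge=47 → close Cedarfen (overflow 36)
  47÷1 = 47 each, +1 to first 0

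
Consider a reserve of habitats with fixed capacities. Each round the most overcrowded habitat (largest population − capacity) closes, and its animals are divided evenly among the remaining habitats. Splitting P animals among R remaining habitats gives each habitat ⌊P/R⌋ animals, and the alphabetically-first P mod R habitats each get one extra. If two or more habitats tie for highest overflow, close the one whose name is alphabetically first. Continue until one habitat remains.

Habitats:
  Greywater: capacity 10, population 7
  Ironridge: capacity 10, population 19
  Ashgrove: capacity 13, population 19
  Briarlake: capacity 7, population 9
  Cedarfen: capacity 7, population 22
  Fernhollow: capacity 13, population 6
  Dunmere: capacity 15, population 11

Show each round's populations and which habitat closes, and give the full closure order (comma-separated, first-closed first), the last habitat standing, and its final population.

Closure order: Cedarfen, Ironridge, Ashgrove, Briarlake, Dunmere, Greywater
Last habitat: Fernhollow with 93 animals

Round 1: Ashgrove=19 Briarlake=9 Cedarfen=22 Dunmere=11 Fernhollow=6 Greywater=7 Ironridge=19 → close Cedarfen (overflow 15)
  22÷6 = 3 each, +1 to first 4
Round 2: Ashgrove=23 Briarlake=13 Dunmere=15 Fernhollow=10 Greywater=10 Ironridge=22 → close Ironridge (overflow 12)
  22÷5 = 4 each, +1 to first 2
Round 3: Ashgrove=28 Briarlake=18 Dunmere=19 Fernhollow=14 Greywater=14 → close Ashgrove (overflow 15)
  28÷4 = 7 each, +1 to first 0
Round 4: Briarlake=25 Dunmere=26 Fernhollow=21 Greywater=21 → close Briarlake (overflow 18)
  25÷3 = 8 each, +1 to first 1
Round 5: Dunmere=35 Fernhollow=29 Greywater=29 → close Dunmere (overflow 20)
  35÷2 = 17 each, +1 to first 1
Round 6: Fernhollow=47 Greywater=46 → close Greywater (overflow 36)
  46÷1 = 46 each, +1 to first 0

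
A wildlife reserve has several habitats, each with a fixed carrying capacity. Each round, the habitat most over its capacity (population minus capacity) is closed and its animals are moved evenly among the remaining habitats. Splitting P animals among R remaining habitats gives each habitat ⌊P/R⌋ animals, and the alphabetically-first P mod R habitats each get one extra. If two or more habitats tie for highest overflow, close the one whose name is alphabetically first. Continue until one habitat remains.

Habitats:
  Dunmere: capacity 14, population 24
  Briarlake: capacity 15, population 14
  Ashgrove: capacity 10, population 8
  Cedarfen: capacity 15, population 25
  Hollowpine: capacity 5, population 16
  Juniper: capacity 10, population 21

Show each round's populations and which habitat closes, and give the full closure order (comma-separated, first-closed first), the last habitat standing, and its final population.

Closure order: Hollowpine, Juniper, Cedarfen, Dunmere, Ashgrove
Last habitat: Briarlake with 108 animals

Round 1: Ashgrove=8 Briarlake=14 Cedarfen=25 Dunmere=24 Hollowpine=16 Juniper=21 → close Hollowpine (overflow 11)
  16÷5 = 3 each, +1 to first 1
Round 2: Ashgrove=12 Briarlake=17 Cedarfen=28 Dunmere=27 Juniper=24 → close Juniper (overflow 14)
  24÷4 = 6 each, +1 to first 0
Round 3: Ashgrove=18 Briarlake=23 Cedarfen=34 Dunmere=33 → close Cedarfen (overflow 19)
  34÷3 = 11 each, +1 to first 1
Round 4: Ashgrove=30 Briarlake=34 Dunmere=44 → close Dunmere (overflow 30)
  44÷2 = 22 each, +1 to first 0
Round 5: Ashgrove=52 Briarlake=56 → close Ashgrove (overflow 42)
  52÷1 = 52 each, +1 to first 0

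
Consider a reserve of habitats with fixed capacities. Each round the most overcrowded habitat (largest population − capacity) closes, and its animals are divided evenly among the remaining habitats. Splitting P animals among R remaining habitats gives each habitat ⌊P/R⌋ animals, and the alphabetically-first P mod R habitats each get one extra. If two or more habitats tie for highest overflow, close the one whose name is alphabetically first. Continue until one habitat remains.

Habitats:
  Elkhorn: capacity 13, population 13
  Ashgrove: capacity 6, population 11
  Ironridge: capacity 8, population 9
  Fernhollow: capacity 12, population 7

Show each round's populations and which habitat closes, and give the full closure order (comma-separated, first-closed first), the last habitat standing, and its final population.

Closure order: Ashgrove, Elkhorn, Ironridge
Last habitat: Fernhollow with 40 animals

Round 1: Ashgrove=11 Elkhorn=13 Fernhollow=7 Ironridge=9 → close Ashgrove (overflow 5)
  11÷3 = 3 each, +1 to first 2
Round 2: Elkhorn=17 Fernhollow=11 Ironridge=12 → close Elkhorn (overflow 4)
  17÷2 = 8 each, +1 to first 1
Round 3: Fernhollow=20 Ironridge=20 → close Ironridge (overflow 12)
  20÷1 = 20 each, +1 to first 0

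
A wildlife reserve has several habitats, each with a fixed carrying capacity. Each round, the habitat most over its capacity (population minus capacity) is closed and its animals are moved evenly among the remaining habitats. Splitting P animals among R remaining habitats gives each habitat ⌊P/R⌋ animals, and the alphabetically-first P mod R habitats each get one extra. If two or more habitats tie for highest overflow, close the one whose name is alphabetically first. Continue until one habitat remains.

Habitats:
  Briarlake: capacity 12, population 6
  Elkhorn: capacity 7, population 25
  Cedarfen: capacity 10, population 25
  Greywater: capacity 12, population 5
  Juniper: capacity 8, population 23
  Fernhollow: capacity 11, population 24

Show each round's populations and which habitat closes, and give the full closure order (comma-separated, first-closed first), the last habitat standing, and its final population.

Round 1: Briarlake=6 Cedarfen=25 Elkhorn=25 Fernhollow=24 Greywater=5 Juniper=23 → close Elkhorn (overflow 18)
  25÷5 = 5 each, +1 to first 0
Round 2: Briarlake=11 Cedarfen=30 Fernhollow=29 Greywater=10 Juniper=28 → close Cedarfen (overflow 20)
  30÷4 = 7 each, +1 to first 2
Round 3: Briarlake=19 Fernhollow=37 Greywater=17 Juniper=35 → close Juniper (overflow 27)
  35÷3 = 11 each, +1 to first 2
Round 4: Briarlake=31 Fernhollow=49 Greywater=28 → close Fernhollow (overflow 38)
  49÷2 = 24 each, +1 to first 1
Round 5: Briarlake=56 Greywater=52 → close Briarlake (overflow 44)
  56÷1 = 56 each, +1 to first 0

Closure order: Elkhorn, Cedarfen, Juniper, Fernhollow, Briarlake
Last habitat: Greywater with 108 animals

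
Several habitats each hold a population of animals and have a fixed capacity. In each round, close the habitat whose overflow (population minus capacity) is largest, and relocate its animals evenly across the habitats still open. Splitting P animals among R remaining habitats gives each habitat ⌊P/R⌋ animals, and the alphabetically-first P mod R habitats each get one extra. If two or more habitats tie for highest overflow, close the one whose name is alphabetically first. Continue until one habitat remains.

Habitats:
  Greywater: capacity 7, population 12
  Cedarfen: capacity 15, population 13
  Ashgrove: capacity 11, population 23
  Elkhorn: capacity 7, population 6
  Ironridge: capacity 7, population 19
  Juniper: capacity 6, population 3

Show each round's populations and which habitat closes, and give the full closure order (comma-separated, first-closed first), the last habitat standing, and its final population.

Closure order: Ashgrove, Ironridge, Greywater, Elkhorn, Cedarfen
Last habitat: Juniper with 76 animals

Round 1: Ashgrove=23 Cedarfen=13 Elkhorn=6 Greywater=12 Ironridge=19 Juniper=3 → close Ashgrove (overflow 12)
  23÷5 = 4 each, +1 to first 3
Round 2: Cedarfen=18 Elkhorn=11 Greywater=17 Ironridge=23 Juniper=7 → close Ironridge (overflow 16)
  23÷4 = 5 each, +1 to first 3
Round 3: Cedarfen=24 Elkhorn=17 Greywater=23 Juniper=12 → close Greywater (overflow 16)
  23÷3 = 7 each, +1 to first 2
Round 4: Cedarfen=32 Elkhorn=25 Juniper=19 → close Elkhorn (overflow 18)
  25÷2 = 12 each, +1 to first 1
Round 5: Cedarfen=45 Juniper=31 → close Cedarfen (overflow 30)
  45÷1 = 45 each, +1 to first 0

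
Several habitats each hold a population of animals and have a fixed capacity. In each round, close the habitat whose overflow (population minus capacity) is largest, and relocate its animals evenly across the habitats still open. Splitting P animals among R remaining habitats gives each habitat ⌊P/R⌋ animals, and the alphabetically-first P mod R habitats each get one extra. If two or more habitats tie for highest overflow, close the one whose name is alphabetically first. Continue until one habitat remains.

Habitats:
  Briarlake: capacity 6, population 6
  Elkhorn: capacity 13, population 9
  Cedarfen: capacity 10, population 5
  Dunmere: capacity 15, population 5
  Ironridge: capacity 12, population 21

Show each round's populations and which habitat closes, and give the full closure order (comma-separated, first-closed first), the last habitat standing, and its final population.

Round 1: Briarlake=6 Cedarfen=5 Dunmere=5 Elkhorn=9 Ironridge=21 → close Ironridge (overflow 9)
  21÷4 = 5 each, +1 to first 1
Round 2: Briarlake=12 Cedarfen=10 Dunmere=10 Elkhorn=14 → close Briarlake (overflow 6)
  12÷3 = 4 each, +1 to first 0
Round 3: Cedarfen=14 Dunmere=14 Elkhorn=18 → close Elkhorn (overflow 5)
  18÷2 = 9 each, +1 to first 0
Round 4: Cedarfen=23 Dunmere=23 → close Cedarfen (overflow 13)
  23÷1 = 23 each, +1 to first 0

Closure order: Ironridge, Briarlake, Elkhorn, Cedarfen
Last habitat: Dunmere with 46 animals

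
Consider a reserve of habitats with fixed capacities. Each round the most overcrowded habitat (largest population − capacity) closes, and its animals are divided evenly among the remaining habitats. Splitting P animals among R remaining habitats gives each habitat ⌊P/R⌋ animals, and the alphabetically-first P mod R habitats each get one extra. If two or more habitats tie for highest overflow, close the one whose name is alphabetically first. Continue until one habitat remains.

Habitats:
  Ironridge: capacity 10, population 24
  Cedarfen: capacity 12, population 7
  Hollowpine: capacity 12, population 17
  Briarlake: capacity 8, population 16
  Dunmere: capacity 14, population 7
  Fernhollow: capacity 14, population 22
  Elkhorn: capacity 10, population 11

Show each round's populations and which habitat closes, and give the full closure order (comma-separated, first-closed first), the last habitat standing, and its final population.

Round 1: Briarlake=16 Cedarfen=7 Dunmere=7 Elkhorn=11 Fernhollow=22 Hollowpine=17 Ironridge=24 → close Ironridge (overflow 14)
  24÷6 = 4 each, +1 to first 0
Round 2: Briarlake=20 Cedarfen=11 Dunmere=11 Elkhorn=15 Fernhollow=26 Hollowpine=21 → close Briarlake (overflow 12)
  20÷5 = 4 each, +1 to first 0
Round 3: Cedarfen=15 Dunmere=15 Elkhorn=19 Fernhollow=30 Hollowpine=25 → close Fernhollow (overflow 16)
  30÷4 = 7 each, +1 to first 2
Round 4: Cedarfen=23 Dunmere=23 Elkhorn=26 Hollowpine=32 → close Hollowpine (overflow 20)
  32÷3 = 10 each, +1 to first 2
Round 5: Cedarfen=34 Dunmere=34 Elkhorn=36 → close Elkhorn (overflow 26)
  36÷2 = 18 each, +1 to first 0
Round 6: Cedarfen=52 Dunmere=52 → close Cedarfen (overflow 40)
  52÷1 = 52 each, +1 to first 0

Closure order: Ironridge, Briarlake, Fernhollow, Hollowpine, Elkhorn, Cedarfen
Last habitat: Dunmere with 104 animals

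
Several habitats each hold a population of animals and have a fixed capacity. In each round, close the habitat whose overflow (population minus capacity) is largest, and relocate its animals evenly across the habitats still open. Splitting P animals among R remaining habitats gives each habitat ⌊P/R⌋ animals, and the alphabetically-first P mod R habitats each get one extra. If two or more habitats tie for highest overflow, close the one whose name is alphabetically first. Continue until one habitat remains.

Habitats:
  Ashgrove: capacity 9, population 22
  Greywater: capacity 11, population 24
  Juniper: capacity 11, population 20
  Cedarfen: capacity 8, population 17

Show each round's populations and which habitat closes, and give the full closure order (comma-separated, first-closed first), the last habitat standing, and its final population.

Closure order: Ashgrove, Greywater, Cedarfen
Last habitat: Juniper with 83 animals

Round 1: Ashgrove=22 Cedarfen=17 Greywater=24 Juniper=20 → close Ashgrove (overflow 13)
  22÷3 = 7 each, +1 to first 1
Round 2: Cedarfen=25 Greywater=31 Juniper=27 → close Greywater (overflow 20)
  31÷2 = 15 each, +1 to first 1
Round 3: Cedarfen=41 Juniper=42 → close Cedarfen (overflow 33)
  41÷1 = 41 each, +1 to first 0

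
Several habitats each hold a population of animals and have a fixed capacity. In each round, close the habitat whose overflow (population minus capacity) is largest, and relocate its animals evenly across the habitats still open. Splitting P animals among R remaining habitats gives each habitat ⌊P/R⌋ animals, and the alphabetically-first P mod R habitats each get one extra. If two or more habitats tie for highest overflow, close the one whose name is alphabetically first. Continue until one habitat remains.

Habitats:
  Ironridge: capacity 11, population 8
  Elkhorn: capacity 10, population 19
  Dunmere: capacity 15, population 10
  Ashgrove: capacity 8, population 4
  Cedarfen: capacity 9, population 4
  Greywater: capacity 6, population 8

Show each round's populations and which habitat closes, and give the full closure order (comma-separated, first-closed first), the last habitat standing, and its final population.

Closure order: Elkhorn, Greywater, Ashgrove, Cedarfen, Dunmere
Last habitat: Ironridge with 53 animals

Round 1: Ashgrove=4 Cedarfen=4 Dunmere=10 Elkhorn=19 Greywater=8 Ironridge=8 → close Elkhorn (overflow 9)
  19÷5 = 3 each, +1 to first 4
Round 2: Ashgrove=8 Cedarfen=8 Dunmere=14 Greywater=12 Ironridge=11 → close Greywater (overflow 6)
  12÷4 = 3 each, +1 to first 0
Round 3: Ashgrove=11 Cedarfen=11 Dunmere=17 Ironridge=14 → close Ashgrove (overflow 3)
  11÷3 = 3 each, +1 to first 2
Round 4: Cedarfen=15 Dunmere=21 Ironridge=17 → close Cedarfen (overflow 6)
  15÷2 = 7 each, +1 to first 1
Round 5: Dunmere=29 Ironridge=24 → close Dunmere (overflow 14)
  29÷1 = 29 each, +1 to first 0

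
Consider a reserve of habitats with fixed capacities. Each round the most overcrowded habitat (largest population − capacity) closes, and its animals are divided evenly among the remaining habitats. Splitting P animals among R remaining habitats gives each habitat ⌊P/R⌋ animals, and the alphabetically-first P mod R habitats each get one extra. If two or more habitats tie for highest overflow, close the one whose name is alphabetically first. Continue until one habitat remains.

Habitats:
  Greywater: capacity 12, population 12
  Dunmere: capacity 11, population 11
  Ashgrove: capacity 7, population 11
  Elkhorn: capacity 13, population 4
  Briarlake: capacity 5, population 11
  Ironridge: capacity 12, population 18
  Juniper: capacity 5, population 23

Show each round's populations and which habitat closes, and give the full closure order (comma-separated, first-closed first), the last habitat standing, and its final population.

Closure order: Juniper, Briarlake, Ironridge, Ashgrove, Dunmere, Greywater
Last habitat: Elkhorn with 90 animals

Round 1: Ashgrove=11 Briarlake=11 Dunmere=11 Elkhorn=4 Greywater=12 Ironridge=18 Juniper=23 → close Juniper (overflow 18)
  23÷6 = 3 each, +1 to first 5
Round 2: Ashgrove=15 Briarlake=15 Dunmere=15 Elkhorn=8 Greywater=16 Ironridge=21 → close Briarlake (overflow 10)
  15÷5 = 3 each, +1 to first 0
Round 3: Ashgrove=18 Dunmere=18 Elkhorn=11 Greywater=19 Ironridge=24 → close Ironridge (overflow 12)
  24÷4 = 6 each, +1 to first 0
Round 4: Ashgrove=24 Dunmere=24 Elkhorn=17 Greywater=25 → close Ashgrove (overflow 17)
  24÷3 = 8 each, +1 to first 0
Round 5: Dunmere=32 Elkhorn=25 Greywater=33 → close Dunmere (overflow 21)
  32÷2 = 16 each, +1 to first 0
Round 6: Elkhorn=41 Greywater=49 → close Greywater (overflow 37)
  49÷1 = 49 each, +1 to first 0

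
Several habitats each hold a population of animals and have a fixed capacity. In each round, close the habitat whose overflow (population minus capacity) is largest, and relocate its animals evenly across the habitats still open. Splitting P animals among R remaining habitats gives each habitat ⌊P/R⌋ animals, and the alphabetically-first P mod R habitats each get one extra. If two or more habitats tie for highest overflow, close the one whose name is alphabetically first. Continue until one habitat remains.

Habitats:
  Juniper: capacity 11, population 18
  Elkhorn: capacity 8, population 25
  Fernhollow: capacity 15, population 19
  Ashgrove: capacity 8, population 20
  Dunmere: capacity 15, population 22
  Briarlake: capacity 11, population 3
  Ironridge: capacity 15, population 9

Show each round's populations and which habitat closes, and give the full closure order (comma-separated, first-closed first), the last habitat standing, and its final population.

Round 1: Ashgrove=20 Briarlake=3 Dunmere=22 Elkhorn=25 Fernhollow=19 Ironridge=9 Juniper=18 → close Elkhorn (overflow 17)
  25÷6 = 4 each, +1 to first 1
Round 2: Ashgrove=25 Briarlake=7 Dunmere=26 Fernhollow=23 Ironridge=13 Juniper=22 → close Ashgrove (overflow 17)
  25÷5 = 5 each, +1 to first 0
Round 3: Briarlake=12 Dunmere=31 Fernhollow=28 Ironridge=18 Juniper=27 → close Dunmere (overflow 16)
  31÷4 = 7 each, +1 to first 3
Round 4: Briarlake=20 Fernhollow=36 Ironridge=26 Juniper=34 → close Juniper (overflow 23)
  34÷3 = 11 each, +1 to first 1
Round 5: Briarlake=32 Fernhollow=47 Ironridge=37 → close Fernhollow (overflow 32)
  47÷2 = 23 each, +1 to first 1
Round 6: Briarlake=56 Ironridge=60 → close Briarlake (overflow 45)
  56÷1 = 56 each, +1 to first 0

Closure order: Elkhorn, Ashgrove, Dunmere, Juniper, Fernhollow, Briarlake
Last habitat: Ironridge with 116 animals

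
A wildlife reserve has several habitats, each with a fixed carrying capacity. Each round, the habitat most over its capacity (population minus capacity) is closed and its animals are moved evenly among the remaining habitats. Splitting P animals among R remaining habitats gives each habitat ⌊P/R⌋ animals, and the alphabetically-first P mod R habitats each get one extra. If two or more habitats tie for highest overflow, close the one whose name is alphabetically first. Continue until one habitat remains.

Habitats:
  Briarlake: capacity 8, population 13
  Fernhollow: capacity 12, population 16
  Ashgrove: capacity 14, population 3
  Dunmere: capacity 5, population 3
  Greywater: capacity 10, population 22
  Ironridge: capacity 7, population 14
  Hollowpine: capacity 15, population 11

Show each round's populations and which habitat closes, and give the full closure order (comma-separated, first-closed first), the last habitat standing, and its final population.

Round 1: Ashgrove=3 Briarlake=13 Dunmere=3 Fernhollow=16 Greywater=22 Hollowpine=11 Ironridge=14 → close Greywater (overflow 12)
  22÷6 = 3 each, +1 to first 4
Round 2: Ashgrove=7 Briarlake=17 Dunmere=7 Fernhollow=20 Hollowpine=14 Ironridge=17 → close Ironridge (overflow 10)
  17÷5 = 3 each, +1 to first 2
Round 3: Ashgrove=11 Briarlake=21 Dunmere=10 Fernhollow=23 Hollowpine=17 → close Briarlake (overflow 13)
  21÷4 = 5 each, +1 to first 1
Round 4: Ashgrove=17 Dunmere=15 Fernhollow=28 Hollowpine=22 → close Fernhollow (overflow 16)
  28÷3 = 9 each, +1 to first 1
Round 5: Ashgrove=27 Dunmere=24 Hollowpine=31 → close Dunmere (overflow 19)
  24÷2 = 12 each, +1 to first 0
Round 6: Ashgrove=39 Hollowpine=43 → close Hollowpine (overflow 28)
  43÷1 = 43 each, +1 to first 0

Closure order: Greywater, Ironridge, Briarlake, Fernhollow, Dunmere, Hollowpine
Last habitat: Ashgrove with 82 animals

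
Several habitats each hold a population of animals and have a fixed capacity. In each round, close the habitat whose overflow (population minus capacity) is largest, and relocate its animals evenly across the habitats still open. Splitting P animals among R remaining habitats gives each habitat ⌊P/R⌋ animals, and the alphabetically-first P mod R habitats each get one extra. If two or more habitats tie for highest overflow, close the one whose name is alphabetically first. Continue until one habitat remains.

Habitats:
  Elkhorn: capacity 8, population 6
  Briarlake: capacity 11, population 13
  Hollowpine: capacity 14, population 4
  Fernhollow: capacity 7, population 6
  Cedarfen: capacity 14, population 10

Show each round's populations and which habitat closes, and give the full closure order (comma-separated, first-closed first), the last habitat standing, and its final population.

Round 1: Briarlake=13 Cedarfen=10 Elkhorn=6 Fernhollow=6 Hollowpine=4 → close Briarlake (overflow 2)
  13÷4 = 3 each, +1 to first 1
Round 2: Cedarfen=14 Elkhorn=9 Fernhollow=9 Hollowpine=7 → close Fernhollow (overflow 2)
  9÷3 = 3 each, +1 to first 0
Round 3: Cedarfen=17 Elkhorn=12 Hollowpine=10 → close Elkhorn (overflow 4)
  12÷2 = 6 each, +1 to first 0
Round 4: Cedarfen=23 Hollowpine=16 → close Cedarfen (overflow 9)
  23÷1 = 23 each, +1 to first 0

Closure order: Briarlake, Fernhollow, Elkhorn, Cedarfen
Last habitat: Hollowpine with 39 animals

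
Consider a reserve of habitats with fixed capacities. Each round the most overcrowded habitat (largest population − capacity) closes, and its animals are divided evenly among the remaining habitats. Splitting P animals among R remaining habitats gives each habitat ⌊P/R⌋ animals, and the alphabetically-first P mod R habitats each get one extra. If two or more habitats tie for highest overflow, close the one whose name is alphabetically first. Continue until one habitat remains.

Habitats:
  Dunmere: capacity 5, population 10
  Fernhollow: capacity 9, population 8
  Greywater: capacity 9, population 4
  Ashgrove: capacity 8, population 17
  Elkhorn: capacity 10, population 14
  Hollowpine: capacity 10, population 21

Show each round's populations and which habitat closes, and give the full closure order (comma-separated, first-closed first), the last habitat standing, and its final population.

Closure order: Hollowpine, Ashgrove, Dunmere, Elkhorn, Fernhollow
Last habitat: Greywater with 74 animals

Round 1: Ashgrove=17 Dunmere=10 Elkhorn=14 Fernhollow=8 Greywater=4 Hollowpine=21 → close Hollowpine (overflow 11)
  21÷5 = 4 each, +1 to first 1
Round 2: Ashgrove=22 Dunmere=14 Elkhorn=18 Fernhollow=12 Greywater=8 → close Ashgrove (overflow 14)
  22÷4 = 5 each, +1 to first 2
Round 3: Dunmere=20 Elkhorn=24 Fernhollow=17 Greywater=13 → close Dunmere (overflow 15)
  20÷3 = 6 each, +1 to first 2
Round 4: Elkhorn=31 Fernhollow=24 Greywater=19 → close Elkhorn (overflow 21)
  31÷2 = 15 each, +1 to first 1
Round 5: Fernhollow=40 Greywater=34 → close Fernhollow (overflow 31)
  40÷1 = 40 each, +1 to first 0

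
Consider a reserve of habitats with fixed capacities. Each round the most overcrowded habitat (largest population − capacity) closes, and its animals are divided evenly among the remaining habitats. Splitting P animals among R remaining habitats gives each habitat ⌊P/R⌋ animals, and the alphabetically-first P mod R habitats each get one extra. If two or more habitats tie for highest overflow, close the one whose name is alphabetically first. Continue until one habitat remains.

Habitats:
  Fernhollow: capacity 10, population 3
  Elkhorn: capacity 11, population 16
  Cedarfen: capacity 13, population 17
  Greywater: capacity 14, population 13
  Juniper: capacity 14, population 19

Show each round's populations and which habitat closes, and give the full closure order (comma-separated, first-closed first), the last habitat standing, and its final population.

Round 1: Cedarfen=17 Elkhorn=16 Fernhollow=3 Greywater=13 Juniper=19 → close Elkhorn (overflow 5)
  16÷4 = 4 each, +1 to first 0
Round 2: Cedarfen=21 Fernhollow=7 Greywater=17 Juniper=23 → close Juniper (overflow 9)
  23÷3 = 7 each, +1 to first 2
Round 3: Cedarfen=29 Fernhollow=15 Greywater=24 → close Cedarfen (overflow 16)
  29÷2 = 14 each, +1 to first 1
Round 4: Fernhollow=30 Greywater=38 → close Greywater (overflow 24)
  38÷1 = 38 each, +1 to first 0

Closure order: Elkhorn, Juniper, Cedarfen, Greywater
Last habitat: Fernhollow with 68 animals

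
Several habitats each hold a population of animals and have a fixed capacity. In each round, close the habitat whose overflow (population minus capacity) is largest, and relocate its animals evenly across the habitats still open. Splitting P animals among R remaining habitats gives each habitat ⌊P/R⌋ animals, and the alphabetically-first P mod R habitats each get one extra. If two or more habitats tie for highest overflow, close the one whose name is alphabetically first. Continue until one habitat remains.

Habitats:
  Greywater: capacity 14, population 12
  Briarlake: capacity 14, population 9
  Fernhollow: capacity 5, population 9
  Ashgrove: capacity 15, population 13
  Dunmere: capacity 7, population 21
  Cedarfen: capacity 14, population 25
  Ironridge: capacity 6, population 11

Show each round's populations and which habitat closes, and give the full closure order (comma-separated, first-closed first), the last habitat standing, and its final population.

Round 1: Ashgrove=13 Briarlake=9 Cedarfen=25 Dunmere=21 Fernhollow=9 Greywater=12 Ironridge=11 → close Dunmere (overflow 14)
  21÷6 = 3 each, +1 to first 3
Round 2: Ashgrove=17 Briarlake=13 Cedarfen=29 Fernhollow=12 Greywater=15 Ironridge=14 → close Cedarfen (overflow 15)
  29÷5 = 5 each, +1 to first 4
Round 3: Ashgrove=23 Briarlake=19 Fernhollow=18 Greywater=21 Ironridge=19 → close Fernhollow (overflow 13)
  18÷4 = 4 each, +1 to first 2
Round 4: Ashgrove=28 Briarlake=24 Greywater=25 Ironridge=23 → close Ironridge (overflow 17)
  23÷3 = 7 each, +1 to first 2
Round 5: Ashgrove=36 Briarlake=32 Greywater=32 → close Ashgrove (overflow 21)
  36÷2 = 18 each, +1 to first 0
Round 6: Briarlake=50 Greywater=50 → close Briarlake (overflow 36)
  50÷1 = 50 each, +1 to first 0

Closure order: Dunmere, Cedarfen, Fernhollow, Ironridge, Ashgrove, Briarlake
Last habitat: Greywater with 100 animals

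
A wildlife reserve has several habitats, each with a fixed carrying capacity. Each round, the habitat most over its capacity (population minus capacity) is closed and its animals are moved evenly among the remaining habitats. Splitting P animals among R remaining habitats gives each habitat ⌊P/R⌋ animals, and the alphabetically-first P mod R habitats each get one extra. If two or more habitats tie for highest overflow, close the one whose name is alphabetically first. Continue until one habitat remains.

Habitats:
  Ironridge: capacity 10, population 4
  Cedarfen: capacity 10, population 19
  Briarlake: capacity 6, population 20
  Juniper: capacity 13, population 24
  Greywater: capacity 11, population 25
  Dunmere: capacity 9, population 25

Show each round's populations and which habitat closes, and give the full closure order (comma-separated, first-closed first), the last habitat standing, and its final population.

Round 1: Briarlake=20 Cedarfen=19 Dunmere=25 Greywater=25 Ironridge=4 Juniper=24 → close Dunmere (overflow 16)
  25÷5 = 5 each, +1 to first 0
Round 2: Briarlake=25 Cedarfen=24 Greywater=30 Ironridge=9 Juniper=29 → close Briarlake (overflow 19)
  25÷4 = 6 each, +1 to first 1
Round 3: Cedarfen=31 Greywater=36 Ironridge=15 Juniper=35 → close Greywater (overflow 25)
  36÷3 = 12 each, +1 to first 0
Round 4: Cedarfen=43 Ironridge=27 Juniper=47 → close Juniper (overflow 34)
  47÷2 = 23 each, +1 to first 1
Round 5: Cedarfen=67 Ironridge=50 → close Cedarfen (overflow 57)
  67÷1 = 67 each, +1 to first 0

Closure order: Dunmere, Briarlake, Greywater, Juniper, Cedarfen
Last habitat: Ironridge with 117 animals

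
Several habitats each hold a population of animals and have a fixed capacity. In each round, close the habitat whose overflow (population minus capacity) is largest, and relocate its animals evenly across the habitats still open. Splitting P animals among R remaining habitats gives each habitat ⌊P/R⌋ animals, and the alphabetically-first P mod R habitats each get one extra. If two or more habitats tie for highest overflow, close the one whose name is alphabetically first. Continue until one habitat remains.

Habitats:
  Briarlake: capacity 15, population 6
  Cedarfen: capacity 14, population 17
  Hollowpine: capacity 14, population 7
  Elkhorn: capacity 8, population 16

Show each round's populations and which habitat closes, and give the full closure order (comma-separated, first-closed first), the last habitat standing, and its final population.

Closure order: Elkhorn, Cedarfen, Hollowpine
Last habitat: Briarlake with 46 animals

Round 1: Briarlake=6 Cedarfen=17 Elkhorn=16 Hollowpine=7 → close Elkhorn (overflow 8)
  16÷3 = 5 each, +1 to first 1
Round 2: Briarlake=12 Cedarfen=22 Hollowpine=12 → close Cedarfen (overflow 8)
  22÷2 = 11 each, +1 to first 0
Round 3: Briarlake=23 Hollowpine=23 → close Hollowpine (overflow 9)
  23÷1 = 23 each, +1 to first 0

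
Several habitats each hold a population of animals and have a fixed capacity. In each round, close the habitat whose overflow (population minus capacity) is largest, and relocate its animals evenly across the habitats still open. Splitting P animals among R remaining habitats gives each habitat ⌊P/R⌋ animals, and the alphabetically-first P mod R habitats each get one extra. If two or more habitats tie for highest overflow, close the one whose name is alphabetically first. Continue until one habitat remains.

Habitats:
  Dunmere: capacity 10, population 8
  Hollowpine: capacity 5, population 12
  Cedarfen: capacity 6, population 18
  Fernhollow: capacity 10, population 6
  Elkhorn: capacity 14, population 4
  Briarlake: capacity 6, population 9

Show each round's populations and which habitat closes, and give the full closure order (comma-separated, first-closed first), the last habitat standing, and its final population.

Closure order: Cedarfen, Hollowpine, Briarlake, Dunmere, Fernhollow
Last habitat: Elkhorn with 57 animals

Round 1: Briarlake=9 Cedarfen=18 Dunmere=8 Elkhorn=4 Fernhollow=6 Hollowpine=12 → close Cedarfen (overflow 12)
  18÷5 = 3 each, +1 to first 3
Round 2: Briarlake=13 Dunmere=12 Elkhorn=8 Fernhollow=9 Hollowpine=15 → close Hollowpine (overflow 10)
  15÷4 = 3 each, +1 to first 3
Round 3: Briarlake=17 Dunmere=16 Elkhorn=12 Fernhollow=12 → close Briarlake (overflow 11)
  17÷3 = 5 each, +1 to first 2
Round 4: Dunmere=22 Elkhorn=18 Fernhollow=17 → close Dunmere (overflow 12)
  22÷2 = 11 each, +1 to first 0
Round 5: Elkhorn=29 Fernhollow=28 → close Fernhollow (overflow 18)
  28÷1 = 28 each, +1 to first 0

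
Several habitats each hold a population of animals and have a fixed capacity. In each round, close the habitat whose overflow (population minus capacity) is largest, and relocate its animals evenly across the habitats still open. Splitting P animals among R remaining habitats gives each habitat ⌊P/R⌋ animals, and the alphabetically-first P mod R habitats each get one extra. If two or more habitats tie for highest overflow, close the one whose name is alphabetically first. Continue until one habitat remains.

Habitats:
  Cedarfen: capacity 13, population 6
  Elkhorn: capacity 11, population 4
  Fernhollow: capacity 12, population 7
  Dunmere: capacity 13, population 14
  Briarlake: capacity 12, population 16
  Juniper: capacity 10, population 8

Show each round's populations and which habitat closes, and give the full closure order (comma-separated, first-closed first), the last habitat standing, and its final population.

Closure order: Briarlake, Dunmere, Juniper, Cedarfen, Fernhollow
Last habitat: Elkhorn with 55 animals

Round 1: Briarlake=16 Cedarfen=6 Dunmere=14 Elkhorn=4 Fernhollow=7 Juniper=8 → close Briarlake (overflow 4)
  16÷5 = 3 each, +1 to first 1
Round 2: Cedarfen=10 Dunmere=17 Elkhorn=7 Fernhollow=10 Juniper=11 → close Dunmere (overflow 4)
  17÷4 = 4 each, +1 to first 1
Round 3: Cedarfen=15 Elkhorn=11 Fernhollow=14 Juniper=15 → close Juniper (overflow 5)
  15÷3 = 5 each, +1 to first 0
Round 4: Cedarfen=20 Elkhorn=16 Fernhollow=19 → close Cedarfen (overflow 7)
  20÷2 = 10 each, +1 to first 0
Round 5: Elkhorn=26 Fernhollow=29 → close Fernhollow (overflow 17)
  29÷1 = 29 each, +1 to first 0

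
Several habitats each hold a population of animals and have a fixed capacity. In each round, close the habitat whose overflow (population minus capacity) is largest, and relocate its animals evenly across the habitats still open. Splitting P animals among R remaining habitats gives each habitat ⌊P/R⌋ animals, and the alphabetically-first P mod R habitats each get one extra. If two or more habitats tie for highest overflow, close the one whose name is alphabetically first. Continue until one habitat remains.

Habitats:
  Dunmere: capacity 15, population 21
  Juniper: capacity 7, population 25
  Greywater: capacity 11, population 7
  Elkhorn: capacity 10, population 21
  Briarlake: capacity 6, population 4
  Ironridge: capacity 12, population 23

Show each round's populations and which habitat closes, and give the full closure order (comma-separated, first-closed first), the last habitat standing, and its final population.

Round 1: Briarlake=4 Dunmere=21 Elkhorn=21 Greywater=7 Ironridge=23 Juniper=25 → close Juniper (overflow 18)
  25÷5 = 5 each, +1 to first 0
Round 2: Briarlake=9 Dunmere=26 Elkhorn=26 Greywater=12 Ironridge=28 → close Elkhorn (overflow 16)
  26÷4 = 6 each, +1 to first 2
Round 3: Briarlake=16 Dunmere=33 Greywater=18 Ironridge=34 → close Ironridge (overflow 22)
  34÷3 = 11 each, +1 to first 1
Round 4: Briarlake=28 Dunmere=44 Greywater=29 → close Dunmere (overflow 29)
  44÷2 = 22 each, +1 to first 0
Round 5: Briarlake=50 Greywater=51 → close Briarlake (overflow 44)
  50÷1 = 50 each, +1 to first 0

Closure order: Juniper, Elkhorn, Ironridge, Dunmere, Briarlake
Last habitat: Greywater with 101 animals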